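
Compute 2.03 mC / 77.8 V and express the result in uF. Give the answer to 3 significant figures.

26.1 uF

(2.03 × 10⁻³) / (77.8) = 0.026093 × 10⁻³ F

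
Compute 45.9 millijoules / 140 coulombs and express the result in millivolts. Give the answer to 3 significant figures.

(45.9 × 10⁻³) / (140) = 0.32786 × 10⁻³ V

0.328 millivolts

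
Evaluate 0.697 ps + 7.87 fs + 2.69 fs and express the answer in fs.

707.56 fs

In fs:
  0.697 ps = 0.697e3 fs = 697
  7.87 fs → 7.87
  2.69 fs → 2.69
Sum: 697 + 7.87 + 2.69 = 707.56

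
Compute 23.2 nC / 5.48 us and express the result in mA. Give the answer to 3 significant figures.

(23.2 × 10⁻⁹) / (5.48 × 10⁻⁶) = 4.2336 × 10⁻³ A

4.23 mA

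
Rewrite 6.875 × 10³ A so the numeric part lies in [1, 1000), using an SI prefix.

6.875 kA

= 6.875 × 10³ A; 10³ is kilo.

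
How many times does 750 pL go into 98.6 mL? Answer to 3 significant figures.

131000000

(98.6 × 10^-3) / (750 × 10^-12) = 0.1315 × 10^9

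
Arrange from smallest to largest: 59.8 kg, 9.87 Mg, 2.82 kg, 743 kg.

2.82 kg < 59.8 kg < 743 kg < 9.87 Mg

59.8 kg = 59800 g
9.87 Mg = 9870000 g
2.82 kg = 2820 g
743 kg = 743000 g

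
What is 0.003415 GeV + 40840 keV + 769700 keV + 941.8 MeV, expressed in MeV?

In MeV:
  0.003415 GeV = 0.003415e3 MeV = 3.415
  40840 keV = 40840e-3 MeV = 40.84
  769700 keV = 769700e-3 MeV = 769.7
  941.8 MeV → 941.8
Sum: 3.415 + 40.84 + 769.7 + 941.8 = 1755.755

1755.755 MeV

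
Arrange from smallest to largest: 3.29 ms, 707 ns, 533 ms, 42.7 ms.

707 ns < 3.29 ms < 42.7 ms < 533 ms

3.29 ms = 0.00329 s
707 ns = 0.000000707 s
533 ms = 0.533 s
42.7 ms = 0.0427 s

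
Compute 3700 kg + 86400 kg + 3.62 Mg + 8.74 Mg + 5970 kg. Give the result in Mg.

108.43 Mg

In Mg:
  3700 kg = 3700 × 10⁻³ Mg = 3.7
  86400 kg = 86400 × 10⁻³ Mg = 86.4
  3.62 Mg → 3.62
  8.74 Mg → 8.74
  5970 kg = 5970 × 10⁻³ Mg = 5.97
Sum: 3.7 + 86.4 + 3.62 + 8.74 + 5.97 = 108.43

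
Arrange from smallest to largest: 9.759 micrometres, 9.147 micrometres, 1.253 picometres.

9.759 micrometres = 0.000009759 metres
9.147 micrometres = 0.000009147 metres
1.253 picometres = 0.000000000001253 metres

1.253 picometres < 9.147 micrometres < 9.759 micrometres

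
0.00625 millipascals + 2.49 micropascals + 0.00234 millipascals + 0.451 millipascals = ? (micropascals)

462.08 micropascals

In micropascals:
  0.00625 millipascals = 0.00625e3 micropascals = 6.25
  2.49 micropascals → 2.49
  0.00234 millipascals = 0.00234e3 micropascals = 2.34
  0.451 millipascals = 0.451e3 micropascals = 451
Sum: 6.25 + 2.49 + 2.34 + 451 = 462.08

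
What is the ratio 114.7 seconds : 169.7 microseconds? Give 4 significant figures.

(114.7) / (169.7 × 10^-6) = 0.6759 × 10^6

675900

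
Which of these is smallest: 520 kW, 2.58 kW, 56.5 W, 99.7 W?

520 kW = 520000 W
2.58 kW = 2580 W
56.5 W = 56.5 W
99.7 W = 99.7 W

56.5 W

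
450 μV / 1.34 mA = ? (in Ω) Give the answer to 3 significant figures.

0.336 Ω

(450 × 10^-6) / (1.34 × 10^-3) = 335.82 × 10^-3 Ω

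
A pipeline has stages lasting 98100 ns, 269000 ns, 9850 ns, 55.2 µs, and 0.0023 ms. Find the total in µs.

In µs:
  98100 ns = 98100e-3 µs = 98.1
  269000 ns = 269000e-3 µs = 269
  9850 ns = 9850e-3 µs = 9.85
  55.2 µs → 55.2
  0.0023 ms = 0.0023e3 µs = 2.3
Sum: 98.1 + 269 + 9.85 + 55.2 + 2.3 = 434.45

434.45 µs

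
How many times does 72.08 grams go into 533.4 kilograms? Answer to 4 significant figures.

(533.4 × 10^3) / (72.08) = 7.4001 × 10^3

7400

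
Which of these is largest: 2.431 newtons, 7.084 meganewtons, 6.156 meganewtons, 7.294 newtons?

7.084 meganewtons

2.431 newtons = 2.431 newtons
7.084 meganewtons = 7084000 newtons
6.156 meganewtons = 6156000 newtons
7.294 newtons = 7.294 newtons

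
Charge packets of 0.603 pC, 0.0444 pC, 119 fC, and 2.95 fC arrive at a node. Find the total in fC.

In fC:
  0.603 pC = 0.603 × 10^3 fC = 603
  0.0444 pC = 0.0444 × 10^3 fC = 44.4
  119 fC → 119
  2.95 fC → 2.95
Sum: 603 + 44.4 + 119 + 2.95 = 769.35

769.35 fC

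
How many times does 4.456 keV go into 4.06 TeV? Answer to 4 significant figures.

911100000

(4.06e12) / (4.456e3) = 0.91113e9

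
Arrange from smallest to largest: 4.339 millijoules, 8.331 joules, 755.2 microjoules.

4.339 millijoules = 0.004339 joules
8.331 joules = 8.331 joules
755.2 microjoules = 0.0007552 joules

755.2 microjoules < 4.339 millijoules < 8.331 joules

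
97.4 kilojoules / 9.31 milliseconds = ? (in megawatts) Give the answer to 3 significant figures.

(97.4 × 10^3) / (9.31 × 10^-3) = 10.462 × 10^6 W

10.5 megawatts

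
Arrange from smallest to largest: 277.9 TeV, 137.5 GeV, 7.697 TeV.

137.5 GeV < 7.697 TeV < 277.9 TeV

277.9 TeV = 277900000000000 eV
137.5 GeV = 137500000000 eV
7.697 TeV = 7697000000000 eV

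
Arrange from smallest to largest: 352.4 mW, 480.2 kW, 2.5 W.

352.4 mW < 2.5 W < 480.2 kW

352.4 mW = 0.3524 W
480.2 kW = 480200 W
2.5 W = 2.5 W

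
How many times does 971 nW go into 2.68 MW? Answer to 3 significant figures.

(2.68 × 10^6) / (971 × 10^-9) = 0.00276 × 10^15

2760000000000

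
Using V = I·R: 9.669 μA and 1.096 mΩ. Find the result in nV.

9.669 × 10⁻⁶ × 1.096 × 10⁻³ = 10.597224 × 10⁻⁹ V

10.597224 nV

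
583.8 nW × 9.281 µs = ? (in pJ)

5.4182478 pJ

583.8e-9 × 9.281e-6 = 5418.2478e-15 J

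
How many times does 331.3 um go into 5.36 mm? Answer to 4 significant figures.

(5.36e-3) / (331.3e-6) = 0.016179e3

16.18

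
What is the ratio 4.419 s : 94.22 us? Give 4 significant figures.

46900

(4.419) / (94.22 × 10^-6) = 0.046901 × 10^6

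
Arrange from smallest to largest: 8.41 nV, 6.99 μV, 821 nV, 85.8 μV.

8.41 nV = 0.00000000841 V
6.99 μV = 0.00000699 V
821 nV = 0.000000821 V
85.8 μV = 0.0000858 V

8.41 nV < 821 nV < 6.99 μV < 85.8 μV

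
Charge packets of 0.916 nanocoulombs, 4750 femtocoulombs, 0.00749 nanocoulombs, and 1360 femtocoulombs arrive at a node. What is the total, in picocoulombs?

929.6 picocoulombs

In picocoulombs:
  0.916 nanocoulombs = 0.916 × 10^3 picocoulombs = 916
  4750 femtocoulombs = 4750 × 10^-3 picocoulombs = 4.75
  0.00749 nanocoulombs = 0.00749 × 10^3 picocoulombs = 7.49
  1360 femtocoulombs = 1360 × 10^-3 picocoulombs = 1.36
Sum: 916 + 4.75 + 7.49 + 1.36 = 929.6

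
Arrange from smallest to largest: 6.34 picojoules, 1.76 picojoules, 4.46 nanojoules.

6.34 picojoules = 0.00000000000634 joules
1.76 picojoules = 0.00000000000176 joules
4.46 nanojoules = 0.00000000446 joules

1.76 picojoules < 6.34 picojoules < 4.46 nanojoules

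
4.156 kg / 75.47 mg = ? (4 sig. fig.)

(4.156 × 10³) / (75.47 × 10⁻³) = 0.055068 × 10⁶

55070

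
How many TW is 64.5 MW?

mega = 10^6, tera = 10^12; factor is 10^-6.
64.5 × 10^-6 = 0.0000645

0.0000645 TW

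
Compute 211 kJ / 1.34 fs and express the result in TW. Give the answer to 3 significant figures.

(211 × 10^3) / (1.34 × 10^-15) = 157.46 × 10^18 W

157000000 TW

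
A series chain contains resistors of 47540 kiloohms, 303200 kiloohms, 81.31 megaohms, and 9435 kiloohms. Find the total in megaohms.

441.485 megaohms

In megaohms:
  47540 kiloohms = 47540 × 10^-3 megaohms = 47.54
  303200 kiloohms = 303200 × 10^-3 megaohms = 303.2
  81.31 megaohms → 81.31
  9435 kiloohms = 9435 × 10^-3 megaohms = 9.435
Sum: 47.54 + 303.2 + 81.31 + 9.435 = 441.485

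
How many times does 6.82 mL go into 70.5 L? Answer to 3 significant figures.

(70.5) / (6.82 × 10⁻³) = 10.34 × 10³

10300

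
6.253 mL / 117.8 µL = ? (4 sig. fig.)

53.08

(6.253e-3) / (117.8e-6) = 0.053081e3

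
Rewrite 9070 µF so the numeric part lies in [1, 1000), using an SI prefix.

9.07 mF

= 9.07 × 10⁻³ F; 10⁻³ is milli.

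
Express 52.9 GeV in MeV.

giga = 10⁹, mega = 10⁶; factor is 10³.
52.9 × 10³ = 52900

52900 MeV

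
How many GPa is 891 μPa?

micro = 10^-6, giga = 10^9; factor is 10^-15.
891 × 10^-15 = 0.000000000000891

0.000000000000891 GPa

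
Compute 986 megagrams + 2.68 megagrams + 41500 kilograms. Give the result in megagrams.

1030.18 megagrams

In megagrams:
  986 megagrams → 986
  2.68 megagrams → 2.68
  41500 kilograms = 41500 × 10^-3 megagrams = 41.5
Sum: 986 + 2.68 + 41.5 = 1030.18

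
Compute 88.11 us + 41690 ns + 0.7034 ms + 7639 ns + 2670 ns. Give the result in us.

843.509 us

In us:
  88.11 us → 88.11
  41690 ns = 41690 × 10⁻³ us = 41.69
  0.7034 ms = 0.7034 × 10³ us = 703.4
  7639 ns = 7639 × 10⁻³ us = 7.639
  2670 ns = 2670 × 10⁻³ us = 2.67
Sum: 88.11 + 41.69 + 703.4 + 7.639 + 2.67 = 843.509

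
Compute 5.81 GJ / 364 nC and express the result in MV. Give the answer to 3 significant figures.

16000000000 MV

(5.81 × 10^9) / (364 × 10^-9) = 0.015962 × 10^18 V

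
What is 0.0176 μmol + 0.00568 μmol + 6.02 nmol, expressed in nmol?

29.3 nmol

In nmol:
  0.0176 μmol = 0.0176 × 10^3 nmol = 17.6
  0.00568 μmol = 0.00568 × 10^3 nmol = 5.68
  6.02 nmol → 6.02
Sum: 17.6 + 5.68 + 6.02 = 29.3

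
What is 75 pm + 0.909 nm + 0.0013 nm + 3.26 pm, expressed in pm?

In pm:
  75 pm → 75
  0.909 nm = 0.909e3 pm = 909
  0.0013 nm = 0.0013e3 pm = 1.3
  3.26 pm → 3.26
Sum: 75 + 909 + 1.3 + 3.26 = 988.56

988.56 pm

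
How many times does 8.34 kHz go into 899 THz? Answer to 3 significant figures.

(899 × 10^12) / (8.34 × 10^3) = 107.8 × 10^9

108000000000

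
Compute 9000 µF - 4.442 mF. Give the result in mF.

4.558 mF

In mF:
  9000 µF = 9000 × 10⁻³ mF = 9
  4.442 mF → 4.442
Difference: 9 - 4.442 = 4.558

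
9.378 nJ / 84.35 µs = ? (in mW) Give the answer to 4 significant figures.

0.1112 mW

(9.378 × 10⁻⁹) / (84.35 × 10⁻⁶) = 0.11118 × 10⁻³ W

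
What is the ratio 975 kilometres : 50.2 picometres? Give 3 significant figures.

19400000000000000

(975 × 10^3) / (50.2 × 10^-12) = 19.42 × 10^15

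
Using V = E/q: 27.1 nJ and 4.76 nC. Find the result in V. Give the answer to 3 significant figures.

(27.1 × 10^-9) / (4.76 × 10^-9) = 5.6933 V

5.69 V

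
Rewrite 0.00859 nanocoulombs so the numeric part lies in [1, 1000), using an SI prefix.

= 8.59e-12 coulombs; 1e-12 is pico.

8.59 picocoulombs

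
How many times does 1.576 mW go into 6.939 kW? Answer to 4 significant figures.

(6.939e3) / (1.576e-3) = 4.4029e6

4403000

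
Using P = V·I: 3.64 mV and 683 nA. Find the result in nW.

2.48612 nW

3.64e-3 × 683e-9 = 2486.12e-12 W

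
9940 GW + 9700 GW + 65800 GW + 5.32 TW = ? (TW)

In TW:
  9940 GW = 9940e-3 TW = 9.94
  9700 GW = 9700e-3 TW = 9.7
  65800 GW = 65800e-3 TW = 65.8
  5.32 TW → 5.32
Sum: 9.94 + 9.7 + 65.8 + 5.32 = 90.76

90.76 TW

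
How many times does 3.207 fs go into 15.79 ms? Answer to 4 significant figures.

(15.79 × 10⁻³) / (3.207 × 10⁻¹⁵) = 4.9236 × 10¹²

4924000000000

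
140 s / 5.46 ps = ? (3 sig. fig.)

(140) / (5.46 × 10⁻¹²) = 25.64 × 10¹²

25600000000000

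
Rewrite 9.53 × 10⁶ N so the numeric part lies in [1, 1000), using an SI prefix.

= 9.53 × 10⁶ N; 10⁶ is mega.

9.53 MN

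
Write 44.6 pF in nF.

pico = 1e-12, nano = 1e-9; factor is 1e-3.
44.6 × 1e-3 = 0.0446

0.0446 nF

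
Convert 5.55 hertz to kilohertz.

0.00555 kilohertz

(no prefix) = 10⁰, kilo = 10³; factor is 10⁻³.
5.55 × 10⁻³ = 0.00555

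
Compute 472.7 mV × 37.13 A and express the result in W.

472.7 × 10^-3 × 37.13 = 17551.351 × 10^-3 W

17.551351 W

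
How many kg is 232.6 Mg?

mega = 10⁶, kilo = 10³; factor is 10³.
232.6 × 10³ = 232600

232600 kg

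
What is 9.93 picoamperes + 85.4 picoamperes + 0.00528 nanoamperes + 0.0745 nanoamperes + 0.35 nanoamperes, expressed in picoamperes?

In picoamperes:
  9.93 picoamperes → 9.93
  85.4 picoamperes → 85.4
  0.00528 nanoamperes = 0.00528e3 picoamperes = 5.28
  0.0745 nanoamperes = 0.0745e3 picoamperes = 74.5
  0.35 nanoamperes = 0.35e3 picoamperes = 350
Sum: 9.93 + 85.4 + 5.28 + 74.5 + 350 = 525.11

525.11 picoamperes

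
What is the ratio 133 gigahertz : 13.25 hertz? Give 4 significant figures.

10040000000

(133e9) / (13.25) = 10.038e9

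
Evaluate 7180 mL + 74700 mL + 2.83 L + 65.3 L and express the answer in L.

150.01 L

In L:
  7180 mL = 7180 × 10⁻³ L = 7.18
  74700 mL = 74700 × 10⁻³ L = 74.7
  2.83 L → 2.83
  65.3 L → 65.3
Sum: 7.18 + 74.7 + 2.83 + 65.3 = 150.01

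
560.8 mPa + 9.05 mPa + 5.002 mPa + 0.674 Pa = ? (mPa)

1248.852 mPa

In mPa:
  560.8 mPa → 560.8
  9.05 mPa → 9.05
  5.002 mPa → 5.002
  0.674 Pa = 0.674e3 mPa = 674
Sum: 560.8 + 9.05 + 5.002 + 674 = 1248.852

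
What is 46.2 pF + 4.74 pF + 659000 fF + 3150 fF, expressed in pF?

713.09 pF

In pF:
  46.2 pF → 46.2
  4.74 pF → 4.74
  659000 fF = 659000 × 10⁻³ pF = 659
  3150 fF = 3150 × 10⁻³ pF = 3.15
Sum: 46.2 + 4.74 + 659 + 3.15 = 713.09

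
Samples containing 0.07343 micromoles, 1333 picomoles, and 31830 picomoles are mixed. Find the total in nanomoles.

106.593 nanomoles

In nanomoles:
  0.07343 micromoles = 0.07343 × 10^3 nanomoles = 73.43
  1333 picomoles = 1333 × 10^-3 nanomoles = 1.333
  31830 picomoles = 31830 × 10^-3 nanomoles = 31.83
Sum: 73.43 + 1.333 + 31.83 = 106.593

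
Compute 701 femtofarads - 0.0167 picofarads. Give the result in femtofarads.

684.3 femtofarads

In femtofarads:
  701 femtofarads → 701
  0.0167 picofarads = 0.0167 × 10³ femtofarads = 16.7
Difference: 701 - 16.7 = 684.3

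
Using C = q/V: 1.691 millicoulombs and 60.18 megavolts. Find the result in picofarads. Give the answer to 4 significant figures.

(1.691e-3) / (60.18e6) = 0.028099e-9 F

28.10 picofarads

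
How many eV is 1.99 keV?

kilo = 10^3, (no prefix) = 10^0; factor is 10^3.
1.99 × 10^3 = 1990

1990 eV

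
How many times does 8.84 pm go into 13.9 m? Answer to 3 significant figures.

(13.9) / (8.84e-12) = 1.572e12

1570000000000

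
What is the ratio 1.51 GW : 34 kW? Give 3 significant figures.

(1.51 × 10⁹) / (34 × 10³) = 0.04441 × 10⁶

44400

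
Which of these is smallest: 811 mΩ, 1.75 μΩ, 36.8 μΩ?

811 mΩ = 0.811 Ω
1.75 μΩ = 0.00000175 Ω
36.8 μΩ = 0.0000368 Ω

1.75 μΩ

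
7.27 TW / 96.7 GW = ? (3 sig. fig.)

75.2

(7.27 × 10^12) / (96.7 × 10^9) = 0.07518 × 10^3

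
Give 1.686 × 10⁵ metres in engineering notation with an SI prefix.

168.6 kilometres

= 168.6 × 10³ metres; 10³ is kilo.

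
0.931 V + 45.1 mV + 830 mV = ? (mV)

In mV:
  0.931 V = 0.931e3 mV = 931
  45.1 mV → 45.1
  830 mV → 830
Sum: 931 + 45.1 + 830 = 1806.1

1806.1 mV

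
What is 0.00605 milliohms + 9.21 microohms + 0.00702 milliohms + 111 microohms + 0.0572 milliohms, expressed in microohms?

190.48 microohms

In microohms:
  0.00605 milliohms = 0.00605 × 10^3 microohms = 6.05
  9.21 microohms → 9.21
  0.00702 milliohms = 0.00702 × 10^3 microohms = 7.02
  111 microohms → 111
  0.0572 milliohms = 0.0572 × 10^3 microohms = 57.2
Sum: 6.05 + 9.21 + 7.02 + 111 + 57.2 = 190.48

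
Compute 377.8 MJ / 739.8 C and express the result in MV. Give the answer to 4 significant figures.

0.5107 MV

(377.8e6) / (739.8) = 0.510679e6 V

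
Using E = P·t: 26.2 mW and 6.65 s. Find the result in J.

0.17423 J

26.2 × 10^-3 × 6.65 = 174.23 × 10^-3 J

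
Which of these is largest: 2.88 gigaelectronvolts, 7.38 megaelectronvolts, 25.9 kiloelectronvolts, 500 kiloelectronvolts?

2.88 gigaelectronvolts

2.88 gigaelectronvolts = 2880000000 electronvolts
7.38 megaelectronvolts = 7380000 electronvolts
25.9 kiloelectronvolts = 25900 electronvolts
500 kiloelectronvolts = 500000 electronvolts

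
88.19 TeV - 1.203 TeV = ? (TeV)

86.987 TeV

In TeV:
  88.19 TeV → 88.19
  1.203 TeV → 1.203
Difference: 88.19 - 1.203 = 86.987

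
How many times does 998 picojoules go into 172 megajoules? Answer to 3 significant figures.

(172 × 10⁶) / (998 × 10⁻¹²) = 0.1723 × 10¹⁸

172000000000000000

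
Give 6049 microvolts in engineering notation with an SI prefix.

= 6.049 × 10^-3 volts; 10^-3 is milli.

6.049 millivolts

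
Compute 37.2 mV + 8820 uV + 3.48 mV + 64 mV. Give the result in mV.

In mV:
  37.2 mV → 37.2
  8820 uV = 8820 × 10⁻³ mV = 8.82
  3.48 mV → 3.48
  64 mV → 64
Sum: 37.2 + 8.82 + 3.48 + 64 = 113.5

113.5 mV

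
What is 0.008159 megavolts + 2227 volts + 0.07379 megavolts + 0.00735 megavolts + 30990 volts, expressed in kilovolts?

122.516 kilovolts

In kilovolts:
  0.008159 megavolts = 0.008159e3 kilovolts = 8.159
  2227 volts = 2227e-3 kilovolts = 2.227
  0.07379 megavolts = 0.07379e3 kilovolts = 73.79
  0.00735 megavolts = 0.00735e3 kilovolts = 7.35
  30990 volts = 30990e-3 kilovolts = 30.99
Sum: 8.159 + 2.227 + 73.79 + 7.35 + 30.99 = 122.516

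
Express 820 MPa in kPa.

820000 kPa

mega = 1e6, kilo = 1e3; factor is 1e3.
820 × 1e3 = 820000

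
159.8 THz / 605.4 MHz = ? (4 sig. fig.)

264000

(159.8 × 10^12) / (605.4 × 10^6) = 0.26396 × 10^6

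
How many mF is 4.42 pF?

0.00000000442 mF

pico = 1e-12, milli = 1e-3; factor is 1e-9.
4.42 × 1e-9 = 0.00000000442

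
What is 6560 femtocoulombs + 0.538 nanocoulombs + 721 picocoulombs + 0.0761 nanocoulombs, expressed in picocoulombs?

In picocoulombs:
  6560 femtocoulombs = 6560 × 10⁻³ picocoulombs = 6.56
  0.538 nanocoulombs = 0.538 × 10³ picocoulombs = 538
  721 picocoulombs → 721
  0.0761 nanocoulombs = 0.0761 × 10³ picocoulombs = 76.1
Sum: 6.56 + 538 + 721 + 76.1 = 1341.66

1341.66 picocoulombs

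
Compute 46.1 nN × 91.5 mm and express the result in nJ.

46.1 × 10^-9 × 91.5 × 10^-3 = 4218.15 × 10^-12 J

4.21815 nJ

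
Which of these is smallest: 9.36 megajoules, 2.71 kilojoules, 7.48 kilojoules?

2.71 kilojoules

9.36 megajoules = 9360000 joules
2.71 kilojoules = 2710 joules
7.48 kilojoules = 7480 joules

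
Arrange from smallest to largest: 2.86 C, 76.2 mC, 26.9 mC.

2.86 C = 2.86 C
76.2 mC = 0.0762 C
26.9 mC = 0.0269 C

26.9 mC < 76.2 mC < 2.86 C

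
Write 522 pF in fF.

pico = 10^-12, femto = 10^-15; factor is 10^3.
522 × 10^3 = 522000

522000 fF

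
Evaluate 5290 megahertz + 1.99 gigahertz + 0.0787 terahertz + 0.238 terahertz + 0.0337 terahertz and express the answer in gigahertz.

357.68 gigahertz

In gigahertz:
  5290 megahertz = 5290 × 10⁻³ gigahertz = 5.29
  1.99 gigahertz → 1.99
  0.0787 terahertz = 0.0787 × 10³ gigahertz = 78.7
  0.238 terahertz = 0.238 × 10³ gigahertz = 238
  0.0337 terahertz = 0.0337 × 10³ gigahertz = 33.7
Sum: 5.29 + 1.99 + 78.7 + 238 + 33.7 = 357.68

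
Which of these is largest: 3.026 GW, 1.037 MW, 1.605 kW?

3.026 GW = 3026000000 W
1.037 MW = 1037000 W
1.605 kW = 1605 W

3.026 GW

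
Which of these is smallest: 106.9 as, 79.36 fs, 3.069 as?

3.069 as

106.9 as = 0.0000000000000001069 s
79.36 fs = 0.00000000000007936 s
3.069 as = 0.000000000000000003069 s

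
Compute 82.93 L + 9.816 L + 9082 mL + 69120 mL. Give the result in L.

In L:
  82.93 L → 82.93
  9.816 L → 9.816
  9082 mL = 9082 × 10^-3 L = 9.082
  69120 mL = 69120 × 10^-3 L = 69.12
Sum: 82.93 + 9.816 + 9.082 + 69.12 = 170.948

170.948 L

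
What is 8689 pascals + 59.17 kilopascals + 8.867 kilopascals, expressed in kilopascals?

In kilopascals:
  8689 pascals = 8689 × 10⁻³ kilopascals = 8.689
  59.17 kilopascals → 59.17
  8.867 kilopascals → 8.867
Sum: 8.689 + 59.17 + 8.867 = 76.726

76.726 kilopascals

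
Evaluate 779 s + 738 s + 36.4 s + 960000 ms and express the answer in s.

2513.4 s

In s:
  779 s → 779
  738 s → 738
  36.4 s → 36.4
  960000 ms = 960000 × 10⁻³ s = 960
Sum: 779 + 738 + 36.4 + 960 = 2513.4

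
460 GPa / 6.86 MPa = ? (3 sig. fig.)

67100

(460 × 10⁹) / (6.86 × 10⁶) = 67.06 × 10³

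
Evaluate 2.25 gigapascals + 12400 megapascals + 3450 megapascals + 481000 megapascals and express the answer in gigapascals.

499.1 gigapascals

In gigapascals:
  2.25 gigapascals → 2.25
  12400 megapascals = 12400e-3 gigapascals = 12.4
  3450 megapascals = 3450e-3 gigapascals = 3.45
  481000 megapascals = 481000e-3 gigapascals = 481
Sum: 2.25 + 12.4 + 3.45 + 481 = 499.1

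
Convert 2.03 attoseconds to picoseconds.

atto = 1e-18, pico = 1e-12; factor is 1e-6.
2.03 × 1e-6 = 0.00000203

0.00000203 picoseconds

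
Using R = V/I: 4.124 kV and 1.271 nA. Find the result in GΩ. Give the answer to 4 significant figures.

(4.124 × 10³) / (1.271 × 10⁻⁹) = 3.24469 × 10¹² Ω

3245 GΩ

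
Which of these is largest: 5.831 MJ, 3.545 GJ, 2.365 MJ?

5.831 MJ = 5831000 J
3.545 GJ = 3545000000 J
2.365 MJ = 2365000 J

3.545 GJ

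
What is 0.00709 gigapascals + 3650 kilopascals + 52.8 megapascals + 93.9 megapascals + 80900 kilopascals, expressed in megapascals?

In megapascals:
  0.00709 gigapascals = 0.00709 × 10³ megapascals = 7.09
  3650 kilopascals = 3650 × 10⁻³ megapascals = 3.65
  52.8 megapascals → 52.8
  93.9 megapascals → 93.9
  80900 kilopascals = 80900 × 10⁻³ megapascals = 80.9
Sum: 7.09 + 3.65 + 52.8 + 93.9 + 80.9 = 238.34

238.34 megapascals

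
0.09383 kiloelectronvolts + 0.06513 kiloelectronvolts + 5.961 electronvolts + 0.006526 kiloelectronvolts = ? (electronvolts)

In electronvolts:
  0.09383 kiloelectronvolts = 0.09383 × 10^3 electronvolts = 93.83
  0.06513 kiloelectronvolts = 0.06513 × 10^3 electronvolts = 65.13
  5.961 electronvolts → 5.961
  0.006526 kiloelectronvolts = 0.006526 × 10^3 electronvolts = 6.526
Sum: 93.83 + 65.13 + 5.961 + 6.526 = 171.447

171.447 electronvolts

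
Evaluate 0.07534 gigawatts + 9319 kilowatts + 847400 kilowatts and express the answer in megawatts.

932.059 megawatts

In megawatts:
  0.07534 gigawatts = 0.07534 × 10³ megawatts = 75.34
  9319 kilowatts = 9319 × 10⁻³ megawatts = 9.319
  847400 kilowatts = 847400 × 10⁻³ megawatts = 847.4
Sum: 75.34 + 9.319 + 847.4 = 932.059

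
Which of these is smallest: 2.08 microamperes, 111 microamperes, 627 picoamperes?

627 picoamperes

2.08 microamperes = 0.00000208 amperes
111 microamperes = 0.000111 amperes
627 picoamperes = 0.000000000627 amperes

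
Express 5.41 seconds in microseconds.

5410000 microseconds

(no prefix) = 10⁰, micro = 10⁻⁶; factor is 10⁶.
5.41 × 10⁶ = 5410000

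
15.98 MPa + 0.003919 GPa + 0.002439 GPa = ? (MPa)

In MPa:
  15.98 MPa → 15.98
  0.003919 GPa = 0.003919e3 MPa = 3.919
  0.002439 GPa = 0.002439e3 MPa = 2.439
Sum: 15.98 + 3.919 + 2.439 = 22.338

22.338 MPa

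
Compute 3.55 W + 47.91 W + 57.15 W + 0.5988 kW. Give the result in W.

707.41 W

In W:
  3.55 W → 3.55
  47.91 W → 47.91
  57.15 W → 57.15
  0.5988 kW = 0.5988 × 10^3 W = 598.8
Sum: 3.55 + 47.91 + 57.15 + 598.8 = 707.41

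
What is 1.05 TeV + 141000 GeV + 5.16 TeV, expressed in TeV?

In TeV:
  1.05 TeV → 1.05
  141000 GeV = 141000 × 10⁻³ TeV = 141
  5.16 TeV → 5.16
Sum: 1.05 + 141 + 5.16 = 147.21

147.21 TeV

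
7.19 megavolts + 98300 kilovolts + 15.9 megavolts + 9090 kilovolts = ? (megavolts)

130.48 megavolts

In megavolts:
  7.19 megavolts → 7.19
  98300 kilovolts = 98300 × 10^-3 megavolts = 98.3
  15.9 megavolts → 15.9
  9090 kilovolts = 9090 × 10^-3 megavolts = 9.09
Sum: 7.19 + 98.3 + 15.9 + 9.09 = 130.48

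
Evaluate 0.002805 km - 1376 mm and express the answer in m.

In m:
  0.002805 km = 0.002805 × 10³ m = 2.805
  1376 mm = 1376 × 10⁻³ m = 1.376
Difference: 2.805 - 1.376 = 1.429

1.429 m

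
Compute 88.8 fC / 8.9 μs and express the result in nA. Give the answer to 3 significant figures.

(88.8 × 10^-15) / (8.9 × 10^-6) = 9.9775 × 10^-9 A

9.98 nA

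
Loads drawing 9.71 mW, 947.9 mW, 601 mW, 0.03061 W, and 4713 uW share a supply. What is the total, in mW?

1593.933 mW

In mW:
  9.71 mW → 9.71
  947.9 mW → 947.9
  601 mW → 601
  0.03061 W = 0.03061e3 mW = 30.61
  4713 uW = 4713e-3 mW = 4.713
Sum: 9.71 + 947.9 + 601 + 30.61 + 4.713 = 1593.933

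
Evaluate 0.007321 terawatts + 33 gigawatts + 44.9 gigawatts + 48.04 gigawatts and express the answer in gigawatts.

In gigawatts:
  0.007321 terawatts = 0.007321 × 10³ gigawatts = 7.321
  33 gigawatts → 33
  44.9 gigawatts → 44.9
  48.04 gigawatts → 48.04
Sum: 7.321 + 33 + 44.9 + 48.04 = 133.261

133.261 gigawatts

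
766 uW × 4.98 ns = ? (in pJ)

766e-6 × 4.98e-9 = 3814.68e-15 J

3.81468 pJ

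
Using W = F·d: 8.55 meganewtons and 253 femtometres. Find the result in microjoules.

8.55 × 10⁶ × 253 × 10⁻¹⁵ = 2163.15 × 10⁻⁹ J

2.16315 microjoules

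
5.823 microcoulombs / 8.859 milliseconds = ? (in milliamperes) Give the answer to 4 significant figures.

(5.823 × 10^-6) / (8.859 × 10^-3) = 0.657298 × 10^-3 A

0.6573 milliamperes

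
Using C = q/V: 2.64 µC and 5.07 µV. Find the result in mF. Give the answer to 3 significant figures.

521 mF

(2.64 × 10^-6) / (5.07 × 10^-6) = 0.52071 F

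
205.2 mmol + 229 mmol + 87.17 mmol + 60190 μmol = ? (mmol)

581.56 mmol

In mmol:
  205.2 mmol → 205.2
  229 mmol → 229
  87.17 mmol → 87.17
  60190 μmol = 60190 × 10^-3 mmol = 60.19
Sum: 205.2 + 229 + 87.17 + 60.19 = 581.56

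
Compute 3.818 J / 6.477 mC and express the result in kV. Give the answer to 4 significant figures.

0.5895 kV

(3.818) / (6.477e-3) = 0.58947e3 V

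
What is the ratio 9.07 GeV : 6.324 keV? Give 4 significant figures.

(9.07 × 10^9) / (6.324 × 10^3) = 1.4342 × 10^6

1434000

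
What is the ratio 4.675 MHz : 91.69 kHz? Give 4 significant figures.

50.99

(4.675 × 10^6) / (91.69 × 10^3) = 0.050987 × 10^3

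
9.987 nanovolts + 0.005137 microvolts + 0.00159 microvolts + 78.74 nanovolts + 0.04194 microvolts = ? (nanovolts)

137.394 nanovolts

In nanovolts:
  9.987 nanovolts → 9.987
  0.005137 microvolts = 0.005137 × 10³ nanovolts = 5.137
  0.00159 microvolts = 0.00159 × 10³ nanovolts = 1.59
  78.74 nanovolts → 78.74
  0.04194 microvolts = 0.04194 × 10³ nanovolts = 41.94
Sum: 9.987 + 5.137 + 1.59 + 78.74 + 41.94 = 137.394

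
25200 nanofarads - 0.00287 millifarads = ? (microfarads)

22.33 microfarads

In microfarads:
  25200 nanofarads = 25200 × 10⁻³ microfarads = 25.2
  0.00287 millifarads = 0.00287 × 10³ microfarads = 2.87
Difference: 25.2 - 2.87 = 22.33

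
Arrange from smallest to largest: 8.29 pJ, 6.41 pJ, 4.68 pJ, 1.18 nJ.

4.68 pJ < 6.41 pJ < 8.29 pJ < 1.18 nJ

8.29 pJ = 0.00000000000829 J
6.41 pJ = 0.00000000000641 J
4.68 pJ = 0.00000000000468 J
1.18 nJ = 0.00000000118 J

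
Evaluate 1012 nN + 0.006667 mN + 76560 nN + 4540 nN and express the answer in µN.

In µN:
  1012 nN = 1012 × 10⁻³ µN = 1.012
  0.006667 mN = 0.006667 × 10³ µN = 6.667
  76560 nN = 76560 × 10⁻³ µN = 76.56
  4540 nN = 4540 × 10⁻³ µN = 4.54
Sum: 1.012 + 6.667 + 76.56 + 4.54 = 88.779

88.779 µN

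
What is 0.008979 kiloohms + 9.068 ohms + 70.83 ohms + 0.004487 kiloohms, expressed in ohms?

93.364 ohms

In ohms:
  0.008979 kiloohms = 0.008979 × 10³ ohms = 8.979
  9.068 ohms → 9.068
  70.83 ohms → 70.83
  0.004487 kiloohms = 0.004487 × 10³ ohms = 4.487
Sum: 8.979 + 9.068 + 70.83 + 4.487 = 93.364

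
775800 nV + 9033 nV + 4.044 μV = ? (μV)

788.877 μV

In μV:
  775800 nV = 775800 × 10⁻³ μV = 775.8
  9033 nV = 9033 × 10⁻³ μV = 9.033
  4.044 μV → 4.044
Sum: 775.8 + 9.033 + 4.044 = 788.877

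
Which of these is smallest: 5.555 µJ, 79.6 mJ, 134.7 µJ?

5.555 µJ

5.555 µJ = 0.000005555 J
79.6 mJ = 0.0796 J
134.7 µJ = 0.0001347 J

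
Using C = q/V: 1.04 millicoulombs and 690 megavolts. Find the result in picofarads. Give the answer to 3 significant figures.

1.51 picofarads

(1.04 × 10^-3) / (690 × 10^6) = 0.0015072 × 10^-9 F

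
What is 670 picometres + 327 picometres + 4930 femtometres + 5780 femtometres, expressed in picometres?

In picometres:
  670 picometres → 670
  327 picometres → 327
  4930 femtometres = 4930 × 10⁻³ picometres = 4.93
  5780 femtometres = 5780 × 10⁻³ picometres = 5.78
Sum: 670 + 327 + 4.93 + 5.78 = 1007.71

1007.71 picometres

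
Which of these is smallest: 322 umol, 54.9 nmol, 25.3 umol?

322 umol = 0.000322 mol
54.9 nmol = 0.0000000549 mol
25.3 umol = 0.0000253 mol

54.9 nmol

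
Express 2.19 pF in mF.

0.00000000219 mF

pico = 10^-12, milli = 10^-3; factor is 10^-9.
2.19 × 10^-9 = 0.00000000219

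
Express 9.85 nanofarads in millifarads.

nano = 10⁻⁹, milli = 10⁻³; factor is 10⁻⁶.
9.85 × 10⁻⁶ = 0.00000985

0.00000985 millifarads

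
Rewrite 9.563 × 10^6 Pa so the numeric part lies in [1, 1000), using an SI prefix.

9.563 MPa

= 9.563 × 10^6 Pa; 10^6 is mega.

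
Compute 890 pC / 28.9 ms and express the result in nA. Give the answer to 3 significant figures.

30.8 nA

(890e-12) / (28.9e-3) = 30.796e-9 A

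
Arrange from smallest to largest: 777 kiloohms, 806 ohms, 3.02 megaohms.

806 ohms < 777 kiloohms < 3.02 megaohms

777 kiloohms = 777000 ohms
806 ohms = 806 ohms
3.02 megaohms = 3020000 ohms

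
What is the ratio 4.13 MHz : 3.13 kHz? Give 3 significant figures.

1320

(4.13 × 10^6) / (3.13 × 10^3) = 1.319 × 10^3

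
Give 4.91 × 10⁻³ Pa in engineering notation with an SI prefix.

4.91 mPa

= 4.91 × 10⁻³ Pa; 10⁻³ is milli.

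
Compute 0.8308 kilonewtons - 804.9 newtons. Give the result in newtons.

25.9 newtons

In newtons:
  0.8308 kilonewtons = 0.8308e3 newtons = 830.8
  804.9 newtons → 804.9
Difference: 830.8 - 804.9 = 25.9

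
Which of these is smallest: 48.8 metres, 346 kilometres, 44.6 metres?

44.6 metres

48.8 metres = 48.8 metres
346 kilometres = 346000 metres
44.6 metres = 44.6 metres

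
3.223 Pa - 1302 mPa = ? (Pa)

In Pa:
  3.223 Pa → 3.223
  1302 mPa = 1302e-3 Pa = 1.302
Difference: 3.223 - 1.302 = 1.921

1.921 Pa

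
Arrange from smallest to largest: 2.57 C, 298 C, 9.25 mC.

9.25 mC < 2.57 C < 298 C

2.57 C = 2.57 C
298 C = 298 C
9.25 mC = 0.00925 C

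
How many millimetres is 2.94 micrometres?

0.00294 millimetres

micro = 10^-6, milli = 10^-3; factor is 10^-3.
2.94 × 10^-3 = 0.00294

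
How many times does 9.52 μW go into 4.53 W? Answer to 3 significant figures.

476000

(4.53) / (9.52 × 10^-6) = 0.4758 × 10^6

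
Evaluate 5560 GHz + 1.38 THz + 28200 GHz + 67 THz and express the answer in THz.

In THz:
  5560 GHz = 5560 × 10^-3 THz = 5.56
  1.38 THz → 1.38
  28200 GHz = 28200 × 10^-3 THz = 28.2
  67 THz → 67
Sum: 5.56 + 1.38 + 28.2 + 67 = 102.14

102.14 THz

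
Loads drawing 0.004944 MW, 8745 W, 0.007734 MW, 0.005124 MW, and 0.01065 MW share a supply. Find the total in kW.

In kW:
  0.004944 MW = 0.004944e3 kW = 4.944
  8745 W = 8745e-3 kW = 8.745
  0.007734 MW = 0.007734e3 kW = 7.734
  0.005124 MW = 0.005124e3 kW = 5.124
  0.01065 MW = 0.01065e3 kW = 10.65
Sum: 4.944 + 8.745 + 7.734 + 5.124 + 10.65 = 37.197

37.197 kW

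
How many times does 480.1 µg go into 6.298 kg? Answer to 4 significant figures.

13120000

(6.298 × 10³) / (480.1 × 10⁻⁶) = 0.013118 × 10⁹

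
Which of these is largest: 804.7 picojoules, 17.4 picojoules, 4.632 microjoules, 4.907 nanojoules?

804.7 picojoules = 0.0000000008047 joules
17.4 picojoules = 0.0000000000174 joules
4.632 microjoules = 0.000004632 joules
4.907 nanojoules = 0.000000004907 joules

4.632 microjoules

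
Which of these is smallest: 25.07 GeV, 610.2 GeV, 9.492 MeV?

25.07 GeV = 25070000000 eV
610.2 GeV = 610200000000 eV
9.492 MeV = 9492000 eV

9.492 MeV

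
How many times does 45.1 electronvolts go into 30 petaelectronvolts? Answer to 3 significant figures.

(30 × 10^15) / (45.1) = 0.6652 × 10^15

665000000000000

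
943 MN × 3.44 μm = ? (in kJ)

3.24392 kJ

943 × 10^6 × 3.44 × 10^-6 = 3243.92 J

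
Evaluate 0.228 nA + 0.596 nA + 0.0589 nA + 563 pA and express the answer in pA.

1445.9 pA

In pA:
  0.228 nA = 0.228e3 pA = 228
  0.596 nA = 0.596e3 pA = 596
  0.0589 nA = 0.0589e3 pA = 58.9
  563 pA → 563
Sum: 228 + 596 + 58.9 + 563 = 1445.9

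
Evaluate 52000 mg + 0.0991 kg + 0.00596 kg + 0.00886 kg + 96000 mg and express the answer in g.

261.92 g

In g:
  52000 mg = 52000 × 10⁻³ g = 52
  0.0991 kg = 0.0991 × 10³ g = 99.1
  0.00596 kg = 0.00596 × 10³ g = 5.96
  0.00886 kg = 0.00886 × 10³ g = 8.86
  96000 mg = 96000 × 10⁻³ g = 96
Sum: 52 + 99.1 + 5.96 + 8.86 + 96 = 261.92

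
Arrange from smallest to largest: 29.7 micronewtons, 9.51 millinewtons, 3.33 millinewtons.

29.7 micronewtons = 0.0000297 newtons
9.51 millinewtons = 0.00951 newtons
3.33 millinewtons = 0.00333 newtons

29.7 micronewtons < 3.33 millinewtons < 9.51 millinewtons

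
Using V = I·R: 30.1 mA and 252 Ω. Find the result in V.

30.1e-3 × 252 = 7585.2e-3 V

7.5852 V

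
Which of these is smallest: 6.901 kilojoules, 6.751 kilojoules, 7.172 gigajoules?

6.901 kilojoules = 6901 joules
6.751 kilojoules = 6751 joules
7.172 gigajoules = 7172000000 joules

6.751 kilojoules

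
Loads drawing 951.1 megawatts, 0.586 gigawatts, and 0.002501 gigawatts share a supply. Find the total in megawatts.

In megawatts:
  951.1 megawatts → 951.1
  0.586 gigawatts = 0.586 × 10³ megawatts = 586
  0.002501 gigawatts = 0.002501 × 10³ megawatts = 2.501
Sum: 951.1 + 586 + 2.501 = 1539.601

1539.601 megawatts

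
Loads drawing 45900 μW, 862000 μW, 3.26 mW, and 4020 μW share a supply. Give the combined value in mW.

In mW:
  45900 μW = 45900 × 10⁻³ mW = 45.9
  862000 μW = 862000 × 10⁻³ mW = 862
  3.26 mW → 3.26
  4020 μW = 4020 × 10⁻³ mW = 4.02
Sum: 45.9 + 862 + 3.26 + 4.02 = 915.18

915.18 mW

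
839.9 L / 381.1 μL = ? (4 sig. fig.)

(839.9) / (381.1 × 10^-6) = 2.2039 × 10^6

2204000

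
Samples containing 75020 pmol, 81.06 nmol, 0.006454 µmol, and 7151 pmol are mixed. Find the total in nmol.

169.685 nmol

In nmol:
  75020 pmol = 75020e-3 nmol = 75.02
  81.06 nmol → 81.06
  0.006454 µmol = 0.006454e3 nmol = 6.454
  7151 pmol = 7151e-3 nmol = 7.151
Sum: 75.02 + 81.06 + 6.454 + 7.151 = 169.685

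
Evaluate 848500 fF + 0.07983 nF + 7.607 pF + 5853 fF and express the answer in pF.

In pF:
  848500 fF = 848500e-3 pF = 848.5
  0.07983 nF = 0.07983e3 pF = 79.83
  7.607 pF → 7.607
  5853 fF = 5853e-3 pF = 5.853
Sum: 848.5 + 79.83 + 7.607 + 5.853 = 941.79

941.79 pF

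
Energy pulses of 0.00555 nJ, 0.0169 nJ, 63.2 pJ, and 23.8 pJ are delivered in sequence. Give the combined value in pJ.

In pJ:
  0.00555 nJ = 0.00555 × 10^3 pJ = 5.55
  0.0169 nJ = 0.0169 × 10^3 pJ = 16.9
  63.2 pJ → 63.2
  23.8 pJ → 23.8
Sum: 5.55 + 16.9 + 63.2 + 23.8 = 109.45

109.45 pJ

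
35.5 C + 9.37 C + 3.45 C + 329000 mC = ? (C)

In C:
  35.5 C → 35.5
  9.37 C → 9.37
  3.45 C → 3.45
  329000 mC = 329000e-3 C = 329
Sum: 35.5 + 9.37 + 3.45 + 329 = 377.32

377.32 C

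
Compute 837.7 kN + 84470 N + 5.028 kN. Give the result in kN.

In kN:
  837.7 kN → 837.7
  84470 N = 84470e-3 kN = 84.47
  5.028 kN → 5.028
Sum: 837.7 + 84.47 + 5.028 = 927.198

927.198 kN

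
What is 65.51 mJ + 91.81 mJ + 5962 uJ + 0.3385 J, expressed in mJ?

501.782 mJ

In mJ:
  65.51 mJ → 65.51
  91.81 mJ → 91.81
  5962 uJ = 5962 × 10⁻³ mJ = 5.962
  0.3385 J = 0.3385 × 10³ mJ = 338.5
Sum: 65.51 + 91.81 + 5.962 + 338.5 = 501.782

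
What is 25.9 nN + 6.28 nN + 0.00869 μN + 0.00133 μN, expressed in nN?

In nN:
  25.9 nN → 25.9
  6.28 nN → 6.28
  0.00869 μN = 0.00869e3 nN = 8.69
  0.00133 μN = 0.00133e3 nN = 1.33
Sum: 25.9 + 6.28 + 8.69 + 1.33 = 42.2

42.2 nN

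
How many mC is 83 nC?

0.000083 mC

nano = 10⁻⁹, milli = 10⁻³; factor is 10⁻⁶.
83 × 10⁻⁶ = 0.000083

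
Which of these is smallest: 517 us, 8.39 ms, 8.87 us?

517 us = 0.000517 s
8.39 ms = 0.00839 s
8.87 us = 0.00000887 s

8.87 us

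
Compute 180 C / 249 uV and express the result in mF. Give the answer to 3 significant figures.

723000000 mF

(180) / (249 × 10⁻⁶) = 0.72289 × 10⁶ F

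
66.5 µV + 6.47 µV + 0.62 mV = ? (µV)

In µV:
  66.5 µV → 66.5
  6.47 µV → 6.47
  0.62 mV = 0.62 × 10^3 µV = 620
Sum: 66.5 + 6.47 + 620 = 692.97

692.97 µV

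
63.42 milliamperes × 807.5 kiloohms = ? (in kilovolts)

63.42e-3 × 807.5e3 = 51211.65 V

51.21165 kilovolts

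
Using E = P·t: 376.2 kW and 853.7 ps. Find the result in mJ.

0.32116194 mJ

376.2 × 10^3 × 853.7 × 10^-12 = 321161.94 × 10^-9 J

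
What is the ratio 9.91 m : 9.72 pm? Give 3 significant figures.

(9.91) / (9.72e-12) = 1.02e12

1020000000000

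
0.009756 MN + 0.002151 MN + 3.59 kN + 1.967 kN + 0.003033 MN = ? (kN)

20.497 kN

In kN:
  0.009756 MN = 0.009756e3 kN = 9.756
  0.002151 MN = 0.002151e3 kN = 2.151
  3.59 kN → 3.59
  1.967 kN → 1.967
  0.003033 MN = 0.003033e3 kN = 3.033
Sum: 9.756 + 2.151 + 3.59 + 1.967 + 3.033 = 20.497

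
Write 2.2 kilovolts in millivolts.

2200000 millivolts

kilo = 1e3, milli = 1e-3; factor is 1e6.
2.2 × 1e6 = 2200000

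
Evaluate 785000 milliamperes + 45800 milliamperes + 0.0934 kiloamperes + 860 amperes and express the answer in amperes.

In amperes:
  785000 milliamperes = 785000 × 10⁻³ amperes = 785
  45800 milliamperes = 45800 × 10⁻³ amperes = 45.8
  0.0934 kiloamperes = 0.0934 × 10³ amperes = 93.4
  860 amperes → 860
Sum: 785 + 45.8 + 93.4 + 860 = 1784.2

1784.2 amperes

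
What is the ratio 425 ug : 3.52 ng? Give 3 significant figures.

(425 × 10^-6) / (3.52 × 10^-9) = 120.7 × 10^3

121000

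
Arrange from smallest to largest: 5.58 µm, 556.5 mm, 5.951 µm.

5.58 µm = 0.00000558 m
556.5 mm = 0.5565 m
5.951 µm = 0.000005951 m

5.58 µm < 5.951 µm < 556.5 mm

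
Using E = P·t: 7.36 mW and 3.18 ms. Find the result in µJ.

7.36 × 10⁻³ × 3.18 × 10⁻³ = 23.4048 × 10⁻⁶ J

23.4048 µJ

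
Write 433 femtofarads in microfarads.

0.000000433 microfarads

femto = 10^-15, micro = 10^-6; factor is 10^-9.
433 × 10^-9 = 0.000000433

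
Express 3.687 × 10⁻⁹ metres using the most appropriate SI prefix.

= 3.687 × 10⁻⁹ metres; 10⁻⁹ is nano.

3.687 nanometres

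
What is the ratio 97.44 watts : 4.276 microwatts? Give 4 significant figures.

(97.44) / (4.276e-6) = 22.788e6

22790000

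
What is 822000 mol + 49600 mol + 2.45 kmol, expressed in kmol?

874.05 kmol

In kmol:
  822000 mol = 822000 × 10⁻³ kmol = 822
  49600 mol = 49600 × 10⁻³ kmol = 49.6
  2.45 kmol → 2.45
Sum: 822 + 49.6 + 2.45 = 874.05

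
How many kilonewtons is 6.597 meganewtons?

6597 kilonewtons

mega = 10^6, kilo = 10^3; factor is 10^3.
6.597 × 10^3 = 6597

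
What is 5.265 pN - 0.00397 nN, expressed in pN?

1.295 pN

In pN:
  5.265 pN → 5.265
  0.00397 nN = 0.00397e3 pN = 3.97
Difference: 5.265 - 3.97 = 1.295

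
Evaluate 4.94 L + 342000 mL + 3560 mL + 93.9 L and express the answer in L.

In L:
  4.94 L → 4.94
  342000 mL = 342000e-3 L = 342
  3560 mL = 3560e-3 L = 3.56
  93.9 L → 93.9
Sum: 4.94 + 342 + 3.56 + 93.9 = 444.4

444.4 L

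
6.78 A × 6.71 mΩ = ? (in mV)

45.4938 mV

6.78 × 6.71e-3 = 45.4938e-3 V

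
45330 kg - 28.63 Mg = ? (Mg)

In Mg:
  45330 kg = 45330 × 10⁻³ Mg = 45.33
  28.63 Mg → 28.63
Difference: 45.33 - 28.63 = 16.7

16.7 Mg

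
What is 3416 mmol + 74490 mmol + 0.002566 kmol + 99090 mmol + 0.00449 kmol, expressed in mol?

184.052 mol

In mol:
  3416 mmol = 3416 × 10⁻³ mol = 3.416
  74490 mmol = 74490 × 10⁻³ mol = 74.49
  0.002566 kmol = 0.002566 × 10³ mol = 2.566
  99090 mmol = 99090 × 10⁻³ mol = 99.09
  0.00449 kmol = 0.00449 × 10³ mol = 4.49
Sum: 3.416 + 74.49 + 2.566 + 99.09 + 4.49 = 184.052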